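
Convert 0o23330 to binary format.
Convert 0o23330 (octal) → 2×4096 + 3×512 + 3×64 + 3×8 = 9944 (decimal)
Convert 9944 (decimal) → 9944 = 8192 + 1024 + 512 + 128 + 64 + 16 + 8 → 0b10011011011000 (binary)
0b10011011011000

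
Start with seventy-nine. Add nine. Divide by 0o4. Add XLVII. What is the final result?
Convert seventy-nine (English words) → 79 (decimal)
Start: 79
Convert nine (English words) → 9 (decimal)
79 + 9 = 88
Convert 0o4 (octal) → 4 (decimal)
88 ÷ 4 = 22
Convert XLVII (Roman numeral) → 40 + 5 + 1 + 1 = 47 (decimal)
22 + 47 = 69
69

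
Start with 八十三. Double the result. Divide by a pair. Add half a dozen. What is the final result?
Convert 八十三 (Chinese numeral) → 8×10 + 3 = 83 (decimal)
Start: 83
83 × 2 = 166
Convert a pair (colloquial) → 2 (decimal)
166 ÷ 2 = 83
Convert half a dozen (colloquial) → 6 (decimal)
83 + 6 = 89
89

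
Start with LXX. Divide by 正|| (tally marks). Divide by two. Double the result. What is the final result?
Convert LXX (Roman numeral) → 50 + 10 + 10 = 70 (decimal)
Start: 70
Convert 正|| (tally marks) → 5 + 2 = 7 (decimal)
70 ÷ 7 = 10
Convert two (English words) → 2 (decimal)
10 ÷ 2 = 5
5 × 2 = 10
10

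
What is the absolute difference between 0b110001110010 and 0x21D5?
Convert 0b110001110010 (binary) → 2048 + 1024 + 64 + 32 + 16 + 2 = 3186 (decimal)
Convert 0x21D5 (hexadecimal) → 2×4096 + 1×256 + 13×16 + 5 = 8661 (decimal)
Compute |3186 - 8661| = 5475
5475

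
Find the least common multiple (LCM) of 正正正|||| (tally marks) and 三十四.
Convert 正正正|||| (tally marks) → 5 + 5 + 5 + 4 = 19 (decimal)
Convert 三十四 (Chinese numeral) → 3×10 + 4 = 34 (decimal)
Compute lcm(19, 34) = 646
646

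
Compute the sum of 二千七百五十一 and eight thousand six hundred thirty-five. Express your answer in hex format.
Convert 二千七百五十一 (Chinese numeral) → 2×1000 + 7×100 + 5×10 + 1 = 2751 (decimal)
Convert eight thousand six hundred thirty-five (English words) → 8×1000 + 6×100 + 35 = 8635 (decimal)
Compute 2751 + 8635 = 11386
Convert 11386 (decimal) → 11386 = 2×4096 + 12×256 + 7×16 + 10 → 0x2C7A (hexadecimal)
0x2C7A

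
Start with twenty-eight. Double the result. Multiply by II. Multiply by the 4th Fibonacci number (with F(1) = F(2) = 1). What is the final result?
Convert twenty-eight (English words) → 28 (decimal)
Start: 28
28 × 2 = 56
Convert II (Roman numeral) → 1 + 1 = 2 (decimal)
56 × 2 = 112
Convert the 4th Fibonacci number (with F(1) = F(2) = 1) (Fibonacci index) → 1, 1, 2, 3 → 3 (decimal)
112 × 3 = 336
336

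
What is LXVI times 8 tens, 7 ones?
Convert LXVI (Roman numeral) → 50 + 10 + 5 + 1 = 66 (decimal)
Convert 8 tens, 7 ones (place-value notation) → 8×10 + 7 = 87 (decimal)
Compute 66 × 87 = 5742
5742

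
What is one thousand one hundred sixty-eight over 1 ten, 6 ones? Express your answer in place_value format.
Convert one thousand one hundred sixty-eight (English words) → 1×1000 + 1×100 + 68 = 1168 (decimal)
Convert 1 ten, 6 ones (place-value notation) → 1×10 + 6 = 16 (decimal)
Compute 1168 ÷ 16 = 73
Convert 73 (decimal) → 73 = 7×10 + 3 → 7 tens, 3 ones (place-value notation)
7 tens, 3 ones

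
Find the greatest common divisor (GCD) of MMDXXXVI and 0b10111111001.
Convert MMDXXXVI (Roman numeral) → 1000 + 1000 + 500 + 10 + 10 + 10 + 5 + 1 = 2536 (decimal)
Convert 0b10111111001 (binary) → 1024 + 256 + 128 + 64 + 32 + 16 + 8 + 1 = 1529 (decimal)
Compute gcd(2536, 1529) = 1
1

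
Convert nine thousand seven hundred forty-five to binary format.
Convert nine thousand seven hundred forty-five (English words) → 9×1000 + 7×100 + 45 = 9745 (decimal)
Convert 9745 (decimal) → 9745 = 8192 + 1024 + 512 + 16 + 1 → 0b10011000010001 (binary)
0b10011000010001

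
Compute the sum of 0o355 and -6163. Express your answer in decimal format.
Convert 0o355 (octal) → 3×64 + 5×8 + 5 = 237 (decimal)
Compute 237 + -6163 = -5926
-5926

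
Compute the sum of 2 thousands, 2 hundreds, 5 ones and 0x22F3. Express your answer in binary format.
Convert 2 thousands, 2 hundreds, 5 ones (place-value notation) → 2×1000 + 2×100 + 5 = 2205 (decimal)
Convert 0x22F3 (hexadecimal) → 2×4096 + 2×256 + 15×16 + 3 = 8947 (decimal)
Compute 2205 + 8947 = 11152
Convert 11152 (decimal) → 11152 = 8192 + 2048 + 512 + 256 + 128 + 16 → 0b10101110010000 (binary)
0b10101110010000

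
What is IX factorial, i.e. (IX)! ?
Convert IX (Roman numeral) → 9 (decimal)
Compute 9! = 362880
362880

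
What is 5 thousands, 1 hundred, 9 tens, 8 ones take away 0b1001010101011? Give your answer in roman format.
Convert 5 thousands, 1 hundred, 9 tens, 8 ones (place-value notation) → 5×1000 + 1×100 + 9×10 + 8 = 5198 (decimal)
Convert 0b1001010101011 (binary) → 4096 + 512 + 128 + 32 + 8 + 2 + 1 = 4779 (decimal)
Compute 5198 - 4779 = 419
Convert 419 (decimal) → 419 = 400 + 10 + 9 → CDXIX (Roman numeral)
CDXIX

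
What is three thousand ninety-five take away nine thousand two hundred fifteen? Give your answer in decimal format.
Convert three thousand ninety-five (English words) → 3×1000 + 95 = 3095 (decimal)
Convert nine thousand two hundred fifteen (English words) → 9×1000 + 2×100 + 15 = 9215 (decimal)
Compute 3095 - 9215 = -6120
-6120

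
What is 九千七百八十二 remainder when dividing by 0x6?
Convert 九千七百八十二 (Chinese numeral) → 9×1000 + 7×100 + 8×10 + 2 = 9782 (decimal)
Convert 0x6 (hexadecimal) → 6 (decimal)
Compute 9782 mod 6 = 2
2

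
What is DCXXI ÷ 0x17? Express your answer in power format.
Convert DCXXI (Roman numeral) → 500 + 100 + 10 + 10 + 1 = 621 (decimal)
Convert 0x17 (hexadecimal) → 1×16 + 7 = 23 (decimal)
Compute 621 ÷ 23 = 27
Convert 27 (decimal) → 3^3 (power)
3^3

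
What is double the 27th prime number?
The 27th prime number = 103
Compute 103 × 2 = 206
206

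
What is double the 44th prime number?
The 44th prime number = 193
Compute 193 × 2 = 386
386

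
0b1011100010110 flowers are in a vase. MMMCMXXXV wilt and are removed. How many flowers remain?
Convert 0b1011100010110 (binary) → 4096 + 1024 + 512 + 256 + 16 + 4 + 2 = 5910 (decimal)
Convert MMMCMXXXV (Roman numeral) → 1000 + 1000 + 1000 + 900 + 10 + 10 + 10 + 5 = 3935 (decimal)
Compute 5910 - 3935 = 1975
1975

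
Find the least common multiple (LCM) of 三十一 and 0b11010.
Convert 三十一 (Chinese numeral) → 3×10 + 1 = 31 (decimal)
Convert 0b11010 (binary) → 16 + 8 + 2 = 26 (decimal)
Compute lcm(31, 26) = 806
806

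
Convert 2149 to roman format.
Convert 2149 (decimal) → 2149 = 1000 + 1000 + 100 + 40 + 9 → MMCXLIX (Roman numeral)
MMCXLIX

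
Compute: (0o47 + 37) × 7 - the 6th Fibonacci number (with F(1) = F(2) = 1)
Convert 0o47 (octal) → 4×8 + 7 = 39 (decimal)
Convert the 6th Fibonacci number (with F(1) = F(2) = 1) (Fibonacci index) → 1, 1, 2, 3, 5, 8 → 8 (decimal)
Expression in decimal: (39 + 37) × 7 - 8
Parentheses first: 39 + 37 = 76
Multiply: 76 × 7 = 532
Subtract: 532 - 8 = 524
524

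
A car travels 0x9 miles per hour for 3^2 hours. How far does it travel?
Convert 0x9 (hexadecimal) → 9 (decimal)
Convert 3^2 (power) → 9 (decimal)
Compute 9 × 9 = 81
81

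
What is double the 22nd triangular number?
The 22nd triangular number = 22×23/2 = 253
Compute 253 × 2 = 506
506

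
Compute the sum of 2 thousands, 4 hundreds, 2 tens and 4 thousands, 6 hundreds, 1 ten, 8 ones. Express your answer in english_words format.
Convert 2 thousands, 4 hundreds, 2 tens (place-value notation) → 2×1000 + 4×100 + 2×10 = 2420 (decimal)
Convert 4 thousands, 6 hundreds, 1 ten, 8 ones (place-value notation) → 4×1000 + 6×100 + 1×10 + 8 = 4618 (decimal)
Compute 2420 + 4618 = 7038
Convert 7038 (decimal) → 7038 = 7×1000 + 38 → seven thousand thirty-eight (English words)
seven thousand thirty-eight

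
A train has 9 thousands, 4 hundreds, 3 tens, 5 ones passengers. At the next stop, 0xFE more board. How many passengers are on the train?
Convert 9 thousands, 4 hundreds, 3 tens, 5 ones (place-value notation) → 9×1000 + 4×100 + 3×10 + 5 = 9435 (decimal)
Convert 0xFE (hexadecimal) → 15×16 + 14 = 254 (decimal)
Compute 9435 + 254 = 9689
9689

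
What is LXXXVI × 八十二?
Convert LXXXVI (Roman numeral) → 50 + 10 + 10 + 10 + 5 + 1 = 86 (decimal)
Convert 八十二 (Chinese numeral) → 8×10 + 2 = 82 (decimal)
Compute 86 × 82 = 7052
7052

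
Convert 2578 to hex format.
Convert 2578 (decimal) → 2578 = 10×256 + 1×16 + 2 → 0xA12 (hexadecimal)
0xA12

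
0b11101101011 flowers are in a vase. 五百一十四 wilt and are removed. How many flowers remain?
Convert 0b11101101011 (binary) → 1024 + 512 + 256 + 64 + 32 + 8 + 2 + 1 = 1899 (decimal)
Convert 五百一十四 (Chinese numeral) → 5×100 + 1×10 + 4 = 514 (decimal)
Compute 1899 - 514 = 1385
1385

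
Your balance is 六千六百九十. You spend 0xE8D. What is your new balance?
Convert 六千六百九十 (Chinese numeral) → 6×1000 + 6×100 + 9×10 = 6690 (decimal)
Convert 0xE8D (hexadecimal) → 14×256 + 8×16 + 13 = 3725 (decimal)
Compute 6690 - 3725 = 2965
2965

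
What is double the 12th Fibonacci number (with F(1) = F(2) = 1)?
The 12th Fibonacci number (with F(1) = F(2) = 1): 1, 1, 2, 3, 5, 8, 13, 21, 34, 55, 89, 144 → 144
Compute 144 × 2 = 288
288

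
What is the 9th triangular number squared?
The 9th triangular number = 9×10/2 = 45
Compute 45² = 45 × 45 = 2025
2025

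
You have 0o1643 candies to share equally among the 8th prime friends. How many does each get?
Convert 0o1643 (octal) → 1×512 + 6×64 + 4×8 + 3 = 931 (decimal)
Convert the 8th prime (prime index) → 19 (decimal)
Compute 931 ÷ 19 = 49
49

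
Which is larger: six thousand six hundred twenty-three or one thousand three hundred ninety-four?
Convert six thousand six hundred twenty-three (English words) → 6×1000 + 6×100 + 23 = 6623 (decimal)
Convert one thousand three hundred ninety-four (English words) → 1×1000 + 3×100 + 94 = 1394 (decimal)
Compare 6623 vs 1394: larger = 6623
6623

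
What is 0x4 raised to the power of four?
Convert 0x4 (hexadecimal) → 4 (decimal)
Convert four (English words) → 4 (decimal)
Compute 4 ^ 4 = 256
256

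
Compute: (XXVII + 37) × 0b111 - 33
Convert XXVII (Roman numeral) → 10 + 10 + 5 + 1 + 1 = 27 (decimal)
Convert 0b111 (binary) → 4 + 2 + 1 = 7 (decimal)
Expression in decimal: (27 + 37) × 7 - 33
Parentheses first: 27 + 37 = 64
Multiply: 64 × 7 = 448
Subtract: 448 - 33 = 415
415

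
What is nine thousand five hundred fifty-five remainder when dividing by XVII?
Convert nine thousand five hundred fifty-five (English words) → 9×1000 + 5×100 + 55 = 9555 (decimal)
Convert XVII (Roman numeral) → 10 + 5 + 1 + 1 = 17 (decimal)
Compute 9555 mod 17 = 1
1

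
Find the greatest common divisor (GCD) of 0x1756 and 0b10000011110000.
Convert 0x1756 (hexadecimal) → 1×4096 + 7×256 + 5×16 + 6 = 5974 (decimal)
Convert 0b10000011110000 (binary) → 8192 + 128 + 64 + 32 + 16 = 8432 (decimal)
Compute gcd(5974, 8432) = 2
2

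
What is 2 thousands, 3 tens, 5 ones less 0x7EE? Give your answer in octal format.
Convert 2 thousands, 3 tens, 5 ones (place-value notation) → 2×1000 + 3×10 + 5 = 2035 (decimal)
Convert 0x7EE (hexadecimal) → 7×256 + 14×16 + 14 = 2030 (decimal)
Compute 2035 - 2030 = 5
Convert 5 (decimal) → 0o5 (octal)
0o5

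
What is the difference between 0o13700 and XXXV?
Convert 0o13700 (octal) → 1×4096 + 3×512 + 7×64 = 6080 (decimal)
Convert XXXV (Roman numeral) → 10 + 10 + 10 + 5 = 35 (decimal)
Difference: |6080 - 35| = 6045
6045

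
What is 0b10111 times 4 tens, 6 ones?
Convert 0b10111 (binary) → 16 + 4 + 2 + 1 = 23 (decimal)
Convert 4 tens, 6 ones (place-value notation) → 4×10 + 6 = 46 (decimal)
Compute 23 × 46 = 1058
1058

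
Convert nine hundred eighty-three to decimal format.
Convert nine hundred eighty-three (English words) → 9×100 + 83 = 983 (decimal)
983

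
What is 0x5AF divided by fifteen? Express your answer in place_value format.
Convert 0x5AF (hexadecimal) → 5×256 + 10×16 + 15 = 1455 (decimal)
Convert fifteen (English words) → 15 (decimal)
Compute 1455 ÷ 15 = 97
Convert 97 (decimal) → 97 = 9×10 + 7 → 9 tens, 7 ones (place-value notation)
9 tens, 7 ones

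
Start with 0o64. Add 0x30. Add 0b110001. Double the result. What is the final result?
Convert 0o64 (octal) → 6×8 + 4 = 52 (decimal)
Start: 52
Convert 0x30 (hexadecimal) → 3×16 = 48 (decimal)
52 + 48 = 100
Convert 0b110001 (binary) → 32 + 16 + 1 = 49 (decimal)
100 + 49 = 149
149 × 2 = 298
298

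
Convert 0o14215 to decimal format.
Convert 0o14215 (octal) → 1×4096 + 4×512 + 2×64 + 1×8 + 5 = 6285 (decimal)
6285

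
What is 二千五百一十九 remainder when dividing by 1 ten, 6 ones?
Convert 二千五百一十九 (Chinese numeral) → 2×1000 + 5×100 + 1×10 + 9 = 2519 (decimal)
Convert 1 ten, 6 ones (place-value notation) → 1×10 + 6 = 16 (decimal)
Compute 2519 mod 16 = 7
7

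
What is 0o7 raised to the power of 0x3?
Convert 0o7 (octal) → 7 (decimal)
Convert 0x3 (hexadecimal) → 3 (decimal)
Compute 7 ^ 3 = 343
343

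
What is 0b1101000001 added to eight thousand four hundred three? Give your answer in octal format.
Convert 0b1101000001 (binary) → 512 + 256 + 64 + 1 = 833 (decimal)
Convert eight thousand four hundred three (English words) → 8×1000 + 4×100 + 3 = 8403 (decimal)
Compute 833 + 8403 = 9236
Convert 9236 (decimal) → 9236 = 2×4096 + 2×512 + 2×8 + 4 → 0o22024 (octal)
0o22024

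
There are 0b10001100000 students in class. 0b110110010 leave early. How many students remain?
Convert 0b10001100000 (binary) → 1024 + 64 + 32 = 1120 (decimal)
Convert 0b110110010 (binary) → 256 + 128 + 32 + 16 + 2 = 434 (decimal)
Compute 1120 - 434 = 686
686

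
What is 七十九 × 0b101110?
Convert 七十九 (Chinese numeral) → 7×10 + 9 = 79 (decimal)
Convert 0b101110 (binary) → 32 + 8 + 4 + 2 = 46 (decimal)
Compute 79 × 46 = 3634
3634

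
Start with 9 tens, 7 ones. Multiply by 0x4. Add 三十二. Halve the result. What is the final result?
Convert 9 tens, 7 ones (place-value notation) → 9×10 + 7 = 97 (decimal)
Start: 97
Convert 0x4 (hexadecimal) → 4 (decimal)
97 × 4 = 388
Convert 三十二 (Chinese numeral) → 3×10 + 2 = 32 (decimal)
388 + 32 = 420
420 ÷ 2 = 210
210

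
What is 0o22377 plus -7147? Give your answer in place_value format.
Convert 0o22377 (octal) → 2×4096 + 2×512 + 3×64 + 7×8 + 7 = 9471 (decimal)
Compute 9471 + -7147 = 2324
Convert 2324 (decimal) → 2324 = 2×1000 + 3×100 + 2×10 + 4 → 2 thousands, 3 hundreds, 2 tens, 4 ones (place-value notation)
2 thousands, 3 hundreds, 2 tens, 4 ones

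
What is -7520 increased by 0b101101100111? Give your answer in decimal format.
Convert 0b101101100111 (binary) → 2048 + 512 + 256 + 64 + 32 + 4 + 2 + 1 = 2919 (decimal)
Compute -7520 + 2919 = -4601
-4601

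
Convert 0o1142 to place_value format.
Convert 0o1142 (octal) → 1×512 + 1×64 + 4×8 + 2 = 610 (decimal)
Convert 610 (decimal) → 610 = 6×100 + 1×10 → 6 hundreds, 1 ten (place-value notation)
6 hundreds, 1 ten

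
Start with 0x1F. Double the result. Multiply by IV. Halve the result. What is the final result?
Convert 0x1F (hexadecimal) → 1×16 + 15 = 31 (decimal)
Start: 31
31 × 2 = 62
Convert IV (Roman numeral) → 4 (decimal)
62 × 4 = 248
248 ÷ 2 = 124
124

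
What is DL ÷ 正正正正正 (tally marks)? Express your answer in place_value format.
Convert DL (Roman numeral) → 500 + 50 = 550 (decimal)
Convert 正正正正正 (tally marks) → 5 + 5 + 5 + 5 + 5 = 25 (decimal)
Compute 550 ÷ 25 = 22
Convert 22 (decimal) → 22 = 2×10 + 2 → 2 tens, 2 ones (place-value notation)
2 tens, 2 ones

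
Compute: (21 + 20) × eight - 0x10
Convert eight (English words) → 8 (decimal)
Convert 0x10 (hexadecimal) → 1×16 = 16 (decimal)
Expression in decimal: (21 + 20) × 8 - 16
Parentheses first: 21 + 20 = 41
Multiply: 41 × 8 = 328
Subtract: 328 - 16 = 312
312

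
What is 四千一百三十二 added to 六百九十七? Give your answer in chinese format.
Convert 四千一百三十二 (Chinese numeral) → 4×1000 + 1×100 + 3×10 + 2 = 4132 (decimal)
Convert 六百九十七 (Chinese numeral) → 6×100 + 9×10 + 7 = 697 (decimal)
Compute 4132 + 697 = 4829
Convert 4829 (decimal) → 4829 = 4×1000 + 8×100 + 2×10 + 9 → 四千八百二十九 (Chinese numeral)
四千八百二十九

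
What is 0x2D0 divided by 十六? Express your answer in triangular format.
Convert 0x2D0 (hexadecimal) → 2×256 + 13×16 = 720 (decimal)
Convert 十六 (Chinese numeral) → 1×10 + 6 = 16 (decimal)
Compute 720 ÷ 16 = 45
Convert 45 (decimal) → 45 = 9×10/2 → the 9th triangular number (triangular index)
the 9th triangular number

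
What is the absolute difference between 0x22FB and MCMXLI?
Convert 0x22FB (hexadecimal) → 2×4096 + 2×256 + 15×16 + 11 = 8955 (decimal)
Convert MCMXLI (Roman numeral) → 1000 + 900 + 40 + 1 = 1941 (decimal)
Compute |8955 - 1941| = 7014
7014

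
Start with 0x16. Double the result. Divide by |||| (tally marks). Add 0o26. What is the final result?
Convert 0x16 (hexadecimal) → 1×16 + 6 = 22 (decimal)
Start: 22
22 × 2 = 44
Convert |||| (tally marks) → 4 (decimal)
44 ÷ 4 = 11
Convert 0o26 (octal) → 2×8 + 6 = 22 (decimal)
11 + 22 = 33
33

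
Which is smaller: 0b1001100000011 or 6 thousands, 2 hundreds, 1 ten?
Convert 0b1001100000011 (binary) → 4096 + 512 + 256 + 2 + 1 = 4867 (decimal)
Convert 6 thousands, 2 hundreds, 1 ten (place-value notation) → 6×1000 + 2×100 + 1×10 = 6210 (decimal)
Compare 4867 vs 6210: smaller = 4867
4867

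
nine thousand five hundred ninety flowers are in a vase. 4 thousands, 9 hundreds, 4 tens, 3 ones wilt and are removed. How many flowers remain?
Convert nine thousand five hundred ninety (English words) → 9×1000 + 5×100 + 90 = 9590 (decimal)
Convert 4 thousands, 9 hundreds, 4 tens, 3 ones (place-value notation) → 4×1000 + 9×100 + 4×10 + 3 = 4943 (decimal)
Compute 9590 - 4943 = 4647
4647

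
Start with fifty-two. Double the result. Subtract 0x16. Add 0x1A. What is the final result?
Convert fifty-two (English words) → 52 (decimal)
Start: 52
52 × 2 = 104
Convert 0x16 (hexadecimal) → 1×16 + 6 = 22 (decimal)
104 - 22 = 82
Convert 0x1A (hexadecimal) → 1×16 + 10 = 26 (decimal)
82 + 26 = 108
108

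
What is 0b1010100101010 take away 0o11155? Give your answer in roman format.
Convert 0b1010100101010 (binary) → 4096 + 1024 + 256 + 32 + 8 + 2 = 5418 (decimal)
Convert 0o11155 (octal) → 1×4096 + 1×512 + 1×64 + 5×8 + 5 = 4717 (decimal)
Compute 5418 - 4717 = 701
Convert 701 (decimal) → 701 = 500 + 100 + 100 + 1 → DCCI (Roman numeral)
DCCI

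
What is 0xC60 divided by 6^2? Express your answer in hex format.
Convert 0xC60 (hexadecimal) → 12×256 + 6×16 = 3168 (decimal)
Convert 6^2 (power) → 36 (decimal)
Compute 3168 ÷ 36 = 88
Convert 88 (decimal) → 88 = 5×16 + 8 → 0x58 (hexadecimal)
0x58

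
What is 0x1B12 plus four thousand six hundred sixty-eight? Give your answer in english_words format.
Convert 0x1B12 (hexadecimal) → 1×4096 + 11×256 + 1×16 + 2 = 6930 (decimal)
Convert four thousand six hundred sixty-eight (English words) → 4×1000 + 6×100 + 68 = 4668 (decimal)
Compute 6930 + 4668 = 11598
Convert 11598 (decimal) → 11598 = 11×1000 + 5×100 + 98 → eleven thousand five hundred ninety-eight (English words)
eleven thousand five hundred ninety-eight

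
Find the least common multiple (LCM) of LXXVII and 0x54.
Convert LXXVII (Roman numeral) → 50 + 10 + 10 + 5 + 1 + 1 = 77 (decimal)
Convert 0x54 (hexadecimal) → 5×16 + 4 = 84 (decimal)
Compute lcm(77, 84) = 924
924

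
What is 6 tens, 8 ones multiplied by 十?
Convert 6 tens, 8 ones (place-value notation) → 6×10 + 8 = 68 (decimal)
Convert 十 (Chinese numeral) → 1×10 = 10 (decimal)
Compute 68 × 10 = 680
680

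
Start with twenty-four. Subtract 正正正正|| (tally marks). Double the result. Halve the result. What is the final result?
Convert twenty-four (English words) → 24 (decimal)
Start: 24
Convert 正正正正|| (tally marks) → 5 + 5 + 5 + 5 + 2 = 22 (decimal)
24 - 22 = 2
2 × 2 = 4
4 ÷ 2 = 2
2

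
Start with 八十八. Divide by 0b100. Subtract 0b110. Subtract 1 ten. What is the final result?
Convert 八十八 (Chinese numeral) → 8×10 + 8 = 88 (decimal)
Start: 88
Convert 0b100 (binary) → 4 (decimal)
88 ÷ 4 = 22
Convert 0b110 (binary) → 4 + 2 = 6 (decimal)
22 - 6 = 16
Convert 1 ten (place-value notation) → 1×10 = 10 (decimal)
16 - 10 = 6
6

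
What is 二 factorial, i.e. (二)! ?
Convert 二 (Chinese numeral) → 2 (decimal)
Compute 2! = 2
2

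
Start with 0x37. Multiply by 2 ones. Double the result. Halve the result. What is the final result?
Convert 0x37 (hexadecimal) → 3×16 + 7 = 55 (decimal)
Start: 55
Convert 2 ones (place-value notation) → 2 (decimal)
55 × 2 = 110
110 × 2 = 220
220 ÷ 2 = 110
110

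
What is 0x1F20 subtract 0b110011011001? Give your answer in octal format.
Convert 0x1F20 (hexadecimal) → 1×4096 + 15×256 + 2×16 = 7968 (decimal)
Convert 0b110011011001 (binary) → 2048 + 1024 + 128 + 64 + 16 + 8 + 1 = 3289 (decimal)
Compute 7968 - 3289 = 4679
Convert 4679 (decimal) → 4679 = 1×4096 + 1×512 + 1×64 + 7 → 0o11107 (octal)
0o11107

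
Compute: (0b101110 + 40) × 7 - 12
Convert 0b101110 (binary) → 32 + 8 + 4 + 2 = 46 (decimal)
Expression in decimal: (46 + 40) × 7 - 12
Parentheses first: 46 + 40 = 86
Multiply: 86 × 7 = 602
Subtract: 602 - 12 = 590
590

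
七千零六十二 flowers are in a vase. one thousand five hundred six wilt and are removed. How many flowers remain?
Convert 七千零六十二 (Chinese numeral) → 7×1000 + 6×10 + 2 = 7062 (decimal)
Convert one thousand five hundred six (English words) → 1×1000 + 5×100 + 6 = 1506 (decimal)
Compute 7062 - 1506 = 5556
5556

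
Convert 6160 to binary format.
Convert 6160 (decimal) → 6160 = 4096 + 2048 + 16 → 0b1100000010000 (binary)
0b1100000010000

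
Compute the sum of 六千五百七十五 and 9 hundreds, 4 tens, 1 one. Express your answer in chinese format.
Convert 六千五百七十五 (Chinese numeral) → 6×1000 + 5×100 + 7×10 + 5 = 6575 (decimal)
Convert 9 hundreds, 4 tens, 1 one (place-value notation) → 9×100 + 4×10 + 1 = 941 (decimal)
Compute 6575 + 941 = 7516
Convert 7516 (decimal) → 7516 = 7×1000 + 5×100 + 1×10 + 6 → 七千五百一十六 (Chinese numeral)
七千五百一十六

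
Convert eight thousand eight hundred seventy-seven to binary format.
Convert eight thousand eight hundred seventy-seven (English words) → 8×1000 + 8×100 + 77 = 8877 (decimal)
Convert 8877 (decimal) → 8877 = 8192 + 512 + 128 + 32 + 8 + 4 + 1 → 0b10001010101101 (binary)
0b10001010101101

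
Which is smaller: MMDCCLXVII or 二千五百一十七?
Convert MMDCCLXVII (Roman numeral) → 1000 + 1000 + 500 + 100 + 100 + 50 + 10 + 5 + 1 + 1 = 2767 (decimal)
Convert 二千五百一十七 (Chinese numeral) → 2×1000 + 5×100 + 1×10 + 7 = 2517 (decimal)
Compare 2767 vs 2517: smaller = 2517
2517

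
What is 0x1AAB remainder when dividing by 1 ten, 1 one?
Convert 0x1AAB (hexadecimal) → 1×4096 + 10×256 + 10×16 + 11 = 6827 (decimal)
Convert 1 ten, 1 one (place-value notation) → 1×10 + 1 = 11 (decimal)
Compute 6827 mod 11 = 7
7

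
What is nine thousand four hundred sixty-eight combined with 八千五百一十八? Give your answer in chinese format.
Convert nine thousand four hundred sixty-eight (English words) → 9×1000 + 4×100 + 68 = 9468 (decimal)
Convert 八千五百一十八 (Chinese numeral) → 8×1000 + 5×100 + 1×10 + 8 = 8518 (decimal)
Compute 9468 + 8518 = 17986
Convert 17986 (decimal) → 17986 = 1×10000 + 7×1000 + 9×100 + 8×10 + 6 → 一万七千九百八十六 (Chinese numeral)
一万七千九百八十六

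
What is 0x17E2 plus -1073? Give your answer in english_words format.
Convert 0x17E2 (hexadecimal) → 1×4096 + 7×256 + 14×16 + 2 = 6114 (decimal)
Compute 6114 + -1073 = 5041
Convert 5041 (decimal) → 5041 = 5×1000 + 41 → five thousand forty-one (English words)
five thousand forty-one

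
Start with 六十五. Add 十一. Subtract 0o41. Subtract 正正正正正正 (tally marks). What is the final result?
Convert 六十五 (Chinese numeral) → 6×10 + 5 = 65 (decimal)
Start: 65
Convert 十一 (Chinese numeral) → 1×10 + 1 = 11 (decimal)
65 + 11 = 76
Convert 0o41 (octal) → 4×8 + 1 = 33 (decimal)
76 - 33 = 43
Convert 正正正正正正 (tally marks) → 5 + 5 + 5 + 5 + 5 + 5 = 30 (decimal)
43 - 30 = 13
13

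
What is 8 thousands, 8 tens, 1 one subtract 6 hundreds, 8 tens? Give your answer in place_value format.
Convert 8 thousands, 8 tens, 1 one (place-value notation) → 8×1000 + 8×10 + 1 = 8081 (decimal)
Convert 6 hundreds, 8 tens (place-value notation) → 6×100 + 8×10 = 680 (decimal)
Compute 8081 - 680 = 7401
Convert 7401 (decimal) → 7401 = 7×1000 + 4×100 + 1 → 7 thousands, 4 hundreds, 1 one (place-value notation)
7 thousands, 4 hundreds, 1 one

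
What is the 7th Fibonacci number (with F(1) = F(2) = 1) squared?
The 7th Fibonacci number (with F(1) = F(2) = 1): 1, 1, 2, 3, 5, 8, 13 → 13
Compute 13² = 13 × 13 = 169
169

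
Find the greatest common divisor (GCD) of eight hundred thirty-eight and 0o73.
Convert eight hundred thirty-eight (English words) → 8×100 + 38 = 838 (decimal)
Convert 0o73 (octal) → 7×8 + 3 = 59 (decimal)
Compute gcd(838, 59) = 1
1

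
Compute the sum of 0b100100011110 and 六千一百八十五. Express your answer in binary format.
Convert 0b100100011110 (binary) → 2048 + 256 + 16 + 8 + 4 + 2 = 2334 (decimal)
Convert 六千一百八十五 (Chinese numeral) → 6×1000 + 1×100 + 8×10 + 5 = 6185 (decimal)
Compute 2334 + 6185 = 8519
Convert 8519 (decimal) → 8519 = 8192 + 256 + 64 + 4 + 2 + 1 → 0b10000101000111 (binary)
0b10000101000111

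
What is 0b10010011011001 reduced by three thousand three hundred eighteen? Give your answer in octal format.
Convert 0b10010011011001 (binary) → 8192 + 1024 + 128 + 64 + 16 + 8 + 1 = 9433 (decimal)
Convert three thousand three hundred eighteen (English words) → 3×1000 + 3×100 + 18 = 3318 (decimal)
Compute 9433 - 3318 = 6115
Convert 6115 (decimal) → 6115 = 1×4096 + 3×512 + 7×64 + 4×8 + 3 → 0o13743 (octal)
0o13743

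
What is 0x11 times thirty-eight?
Convert 0x11 (hexadecimal) → 1×16 + 1 = 17 (decimal)
Convert thirty-eight (English words) → 38 (decimal)
Compute 17 × 38 = 646
646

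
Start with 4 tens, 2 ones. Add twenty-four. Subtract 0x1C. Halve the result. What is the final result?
Convert 4 tens, 2 ones (place-value notation) → 4×10 + 2 = 42 (decimal)
Start: 42
Convert twenty-four (English words) → 24 (decimal)
42 + 24 = 66
Convert 0x1C (hexadecimal) → 1×16 + 12 = 28 (decimal)
66 - 28 = 38
38 ÷ 2 = 19
19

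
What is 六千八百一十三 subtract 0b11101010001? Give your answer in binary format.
Convert 六千八百一十三 (Chinese numeral) → 6×1000 + 8×100 + 1×10 + 3 = 6813 (decimal)
Convert 0b11101010001 (binary) → 1024 + 512 + 256 + 64 + 16 + 1 = 1873 (decimal)
Compute 6813 - 1873 = 4940
Convert 4940 (decimal) → 4940 = 4096 + 512 + 256 + 64 + 8 + 4 → 0b1001101001100 (binary)
0b1001101001100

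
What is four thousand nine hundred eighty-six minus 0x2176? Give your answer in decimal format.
Convert four thousand nine hundred eighty-six (English words) → 4×1000 + 9×100 + 86 = 4986 (decimal)
Convert 0x2176 (hexadecimal) → 2×4096 + 1×256 + 7×16 + 6 = 8566 (decimal)
Compute 4986 - 8566 = -3580
-3580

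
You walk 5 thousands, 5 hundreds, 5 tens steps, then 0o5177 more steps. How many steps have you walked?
Convert 5 thousands, 5 hundreds, 5 tens (place-value notation) → 5×1000 + 5×100 + 5×10 = 5550 (decimal)
Convert 0o5177 (octal) → 5×512 + 1×64 + 7×8 + 7 = 2687 (decimal)
Compute 5550 + 2687 = 8237
8237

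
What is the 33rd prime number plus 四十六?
The 33rd prime number = 137
Convert 四十六 (Chinese numeral) → 4×10 + 6 = 46 (decimal)
Compute 137 + 46 = 183
183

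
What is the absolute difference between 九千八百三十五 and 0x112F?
Convert 九千八百三十五 (Chinese numeral) → 9×1000 + 8×100 + 3×10 + 5 = 9835 (decimal)
Convert 0x112F (hexadecimal) → 1×4096 + 1×256 + 2×16 + 15 = 4399 (decimal)
Compute |9835 - 4399| = 5436
5436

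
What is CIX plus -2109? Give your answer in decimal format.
Convert CIX (Roman numeral) → 100 + 9 = 109 (decimal)
Compute 109 + -2109 = -2000
-2000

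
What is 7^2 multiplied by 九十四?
Convert 7^2 (power) → 49 (decimal)
Convert 九十四 (Chinese numeral) → 9×10 + 4 = 94 (decimal)
Compute 49 × 94 = 4606
4606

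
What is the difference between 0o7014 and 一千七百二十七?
Convert 0o7014 (octal) → 7×512 + 1×8 + 4 = 3596 (decimal)
Convert 一千七百二十七 (Chinese numeral) → 1×1000 + 7×100 + 2×10 + 7 = 1727 (decimal)
Difference: |3596 - 1727| = 1869
1869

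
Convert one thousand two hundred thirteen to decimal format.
Convert one thousand two hundred thirteen (English words) → 1×1000 + 2×100 + 13 = 1213 (decimal)
1213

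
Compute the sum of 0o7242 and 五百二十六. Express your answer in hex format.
Convert 0o7242 (octal) → 7×512 + 2×64 + 4×8 + 2 = 3746 (decimal)
Convert 五百二十六 (Chinese numeral) → 5×100 + 2×10 + 6 = 526 (decimal)
Compute 3746 + 526 = 4272
Convert 4272 (decimal) → 4272 = 1×4096 + 11×16 → 0x10B0 (hexadecimal)
0x10B0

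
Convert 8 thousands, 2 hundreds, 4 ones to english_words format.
Convert 8 thousands, 2 hundreds, 4 ones (place-value notation) → 8×1000 + 2×100 + 4 = 8204 (decimal)
Convert 8204 (decimal) → 8204 = 8×1000 + 2×100 + 4 → eight thousand two hundred four (English words)
eight thousand two hundred four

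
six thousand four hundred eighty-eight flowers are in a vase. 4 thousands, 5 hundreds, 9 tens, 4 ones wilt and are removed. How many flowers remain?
Convert six thousand four hundred eighty-eight (English words) → 6×1000 + 4×100 + 88 = 6488 (decimal)
Convert 4 thousands, 5 hundreds, 9 tens, 4 ones (place-value notation) → 4×1000 + 5×100 + 9×10 + 4 = 4594 (decimal)
Compute 6488 - 4594 = 1894
1894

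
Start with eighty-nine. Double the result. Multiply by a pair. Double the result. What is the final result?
Convert eighty-nine (English words) → 89 (decimal)
Start: 89
89 × 2 = 178
Convert a pair (colloquial) → 2 (decimal)
178 × 2 = 356
356 × 2 = 712
712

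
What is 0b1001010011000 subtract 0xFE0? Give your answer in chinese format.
Convert 0b1001010011000 (binary) → 4096 + 512 + 128 + 16 + 8 = 4760 (decimal)
Convert 0xFE0 (hexadecimal) → 15×256 + 14×16 = 4064 (decimal)
Compute 4760 - 4064 = 696
Convert 696 (decimal) → 696 = 6×100 + 9×10 + 6 → 六百九十六 (Chinese numeral)
六百九十六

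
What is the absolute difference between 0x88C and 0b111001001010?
Convert 0x88C (hexadecimal) → 8×256 + 8×16 + 12 = 2188 (decimal)
Convert 0b111001001010 (binary) → 2048 + 1024 + 512 + 64 + 8 + 2 = 3658 (decimal)
Compute |2188 - 3658| = 1470
1470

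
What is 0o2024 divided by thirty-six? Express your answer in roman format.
Convert 0o2024 (octal) → 2×512 + 2×8 + 4 = 1044 (decimal)
Convert thirty-six (English words) → 36 (decimal)
Compute 1044 ÷ 36 = 29
Convert 29 (decimal) → 29 = 10 + 10 + 9 → XXIX (Roman numeral)
XXIX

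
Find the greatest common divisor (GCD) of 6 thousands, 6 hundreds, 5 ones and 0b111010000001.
Convert 6 thousands, 6 hundreds, 5 ones (place-value notation) → 6×1000 + 6×100 + 5 = 6605 (decimal)
Convert 0b111010000001 (binary) → 2048 + 1024 + 512 + 128 + 1 = 3713 (decimal)
Compute gcd(6605, 3713) = 1
1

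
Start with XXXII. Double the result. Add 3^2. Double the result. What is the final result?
Convert XXXII (Roman numeral) → 10 + 10 + 10 + 1 + 1 = 32 (decimal)
Start: 32
32 × 2 = 64
Convert 3^2 (power) → 9 (decimal)
64 + 9 = 73
73 × 2 = 146
146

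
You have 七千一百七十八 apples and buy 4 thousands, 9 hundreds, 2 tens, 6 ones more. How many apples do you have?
Convert 七千一百七十八 (Chinese numeral) → 7×1000 + 1×100 + 7×10 + 8 = 7178 (decimal)
Convert 4 thousands, 9 hundreds, 2 tens, 6 ones (place-value notation) → 4×1000 + 9×100 + 2×10 + 6 = 4926 (decimal)
Compute 7178 + 4926 = 12104
12104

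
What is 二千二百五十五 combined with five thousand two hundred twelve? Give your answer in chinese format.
Convert 二千二百五十五 (Chinese numeral) → 2×1000 + 2×100 + 5×10 + 5 = 2255 (decimal)
Convert five thousand two hundred twelve (English words) → 5×1000 + 2×100 + 12 = 5212 (decimal)
Compute 2255 + 5212 = 7467
Convert 7467 (decimal) → 7467 = 7×1000 + 4×100 + 6×10 + 7 → 七千四百六十七 (Chinese numeral)
七千四百六十七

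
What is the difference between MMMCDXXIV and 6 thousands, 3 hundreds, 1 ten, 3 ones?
Convert MMMCDXXIV (Roman numeral) → 1000 + 1000 + 1000 + 400 + 10 + 10 + 4 = 3424 (decimal)
Convert 6 thousands, 3 hundreds, 1 ten, 3 ones (place-value notation) → 6×1000 + 3×100 + 1×10 + 3 = 6313 (decimal)
Difference: |3424 - 6313| = 2889
2889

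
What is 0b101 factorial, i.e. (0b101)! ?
Convert 0b101 (binary) → 4 + 1 = 5 (decimal)
Compute 5! = 120
120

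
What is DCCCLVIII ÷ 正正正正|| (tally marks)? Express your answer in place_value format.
Convert DCCCLVIII (Roman numeral) → 500 + 100 + 100 + 100 + 50 + 5 + 1 + 1 + 1 = 858 (decimal)
Convert 正正正正|| (tally marks) → 5 + 5 + 5 + 5 + 2 = 22 (decimal)
Compute 858 ÷ 22 = 39
Convert 39 (decimal) → 39 = 3×10 + 9 → 3 tens, 9 ones (place-value notation)
3 tens, 9 ones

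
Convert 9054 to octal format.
Convert 9054 (decimal) → 9054 = 2×4096 + 1×512 + 5×64 + 3×8 + 6 → 0o21536 (octal)
0o21536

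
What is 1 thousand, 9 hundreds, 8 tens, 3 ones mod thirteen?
Convert 1 thousand, 9 hundreds, 8 tens, 3 ones (place-value notation) → 1×1000 + 9×100 + 8×10 + 3 = 1983 (decimal)
Convert thirteen (English words) → 13 (decimal)
Compute 1983 mod 13 = 7
7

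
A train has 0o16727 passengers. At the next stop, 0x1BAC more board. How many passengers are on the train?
Convert 0o16727 (octal) → 1×4096 + 6×512 + 7×64 + 2×8 + 7 = 7639 (decimal)
Convert 0x1BAC (hexadecimal) → 1×4096 + 11×256 + 10×16 + 12 = 7084 (decimal)
Compute 7639 + 7084 = 14723
14723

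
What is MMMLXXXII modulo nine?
Convert MMMLXXXII (Roman numeral) → 1000 + 1000 + 1000 + 50 + 10 + 10 + 10 + 1 + 1 = 3082 (decimal)
Convert nine (English words) → 9 (decimal)
Compute 3082 mod 9 = 4
4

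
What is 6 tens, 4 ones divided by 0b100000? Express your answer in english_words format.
Convert 6 tens, 4 ones (place-value notation) → 6×10 + 4 = 64 (decimal)
Convert 0b100000 (binary) → 32 (decimal)
Compute 64 ÷ 32 = 2
Convert 2 (decimal) → two (English words)
two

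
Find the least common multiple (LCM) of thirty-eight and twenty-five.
Convert thirty-eight (English words) → 38 (decimal)
Convert twenty-five (English words) → 25 (decimal)
Compute lcm(38, 25) = 950
950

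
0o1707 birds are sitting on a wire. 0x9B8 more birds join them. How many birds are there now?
Convert 0o1707 (octal) → 1×512 + 7×64 + 7 = 967 (decimal)
Convert 0x9B8 (hexadecimal) → 9×256 + 11×16 + 8 = 2488 (decimal)
Compute 967 + 2488 = 3455
3455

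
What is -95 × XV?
Convert XV (Roman numeral) → 10 + 5 = 15 (decimal)
Compute -95 × 15 = -1425
-1425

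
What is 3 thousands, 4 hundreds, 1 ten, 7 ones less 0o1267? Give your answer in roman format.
Convert 3 thousands, 4 hundreds, 1 ten, 7 ones (place-value notation) → 3×1000 + 4×100 + 1×10 + 7 = 3417 (decimal)
Convert 0o1267 (octal) → 1×512 + 2×64 + 6×8 + 7 = 695 (decimal)
Compute 3417 - 695 = 2722
Convert 2722 (decimal) → 2722 = 1000 + 1000 + 500 + 100 + 100 + 10 + 10 + 1 + 1 → MMDCCXXII (Roman numeral)
MMDCCXXII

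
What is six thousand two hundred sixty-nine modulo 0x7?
Convert six thousand two hundred sixty-nine (English words) → 6×1000 + 2×100 + 69 = 6269 (decimal)
Convert 0x7 (hexadecimal) → 7 (decimal)
Compute 6269 mod 7 = 4
4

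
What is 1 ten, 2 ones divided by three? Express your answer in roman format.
Convert 1 ten, 2 ones (place-value notation) → 1×10 + 2 = 12 (decimal)
Convert three (English words) → 3 (decimal)
Compute 12 ÷ 3 = 4
Convert 4 (decimal) → IV (Roman numeral)
IV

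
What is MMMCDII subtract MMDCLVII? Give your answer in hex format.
Convert MMMCDII (Roman numeral) → 1000 + 1000 + 1000 + 400 + 1 + 1 = 3402 (decimal)
Convert MMDCLVII (Roman numeral) → 1000 + 1000 + 500 + 100 + 50 + 5 + 1 + 1 = 2657 (decimal)
Compute 3402 - 2657 = 745
Convert 745 (decimal) → 745 = 2×256 + 14×16 + 9 → 0x2E9 (hexadecimal)
0x2E9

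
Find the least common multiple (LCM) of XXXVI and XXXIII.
Convert XXXVI (Roman numeral) → 10 + 10 + 10 + 5 + 1 = 36 (decimal)
Convert XXXIII (Roman numeral) → 10 + 10 + 10 + 1 + 1 + 1 = 33 (decimal)
Compute lcm(36, 33) = 396
396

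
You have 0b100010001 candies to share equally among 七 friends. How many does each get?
Convert 0b100010001 (binary) → 256 + 16 + 1 = 273 (decimal)
Convert 七 (Chinese numeral) → 7 (decimal)
Compute 273 ÷ 7 = 39
39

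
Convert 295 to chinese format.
Convert 295 (decimal) → 295 = 2×100 + 9×10 + 5 → 二百九十五 (Chinese numeral)
二百九十五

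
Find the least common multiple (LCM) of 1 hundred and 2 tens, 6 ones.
Convert 1 hundred (place-value notation) → 1×100 = 100 (decimal)
Convert 2 tens, 6 ones (place-value notation) → 2×10 + 6 = 26 (decimal)
Compute lcm(100, 26) = 1300
1300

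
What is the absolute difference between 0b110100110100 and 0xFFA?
Convert 0b110100110100 (binary) → 2048 + 1024 + 256 + 32 + 16 + 4 = 3380 (decimal)
Convert 0xFFA (hexadecimal) → 15×256 + 15×16 + 10 = 4090 (decimal)
Compute |3380 - 4090| = 710
710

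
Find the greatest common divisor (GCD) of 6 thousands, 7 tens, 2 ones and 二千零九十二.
Convert 6 thousands, 7 tens, 2 ones (place-value notation) → 6×1000 + 7×10 + 2 = 6072 (decimal)
Convert 二千零九十二 (Chinese numeral) → 2×1000 + 9×10 + 2 = 2092 (decimal)
Compute gcd(6072, 2092) = 4
4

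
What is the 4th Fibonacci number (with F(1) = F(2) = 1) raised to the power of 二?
Convert the 4th Fibonacci number (with F(1) = F(2) = 1) (Fibonacci index) → 1, 1, 2, 3 → 3 (decimal)
Convert 二 (Chinese numeral) → 2 (decimal)
Compute 3 ^ 2 = 9
9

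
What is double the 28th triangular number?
The 28th triangular number = 28×29/2 = 406
Compute 406 × 2 = 812
812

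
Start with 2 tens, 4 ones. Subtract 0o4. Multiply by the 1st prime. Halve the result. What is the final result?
Convert 2 tens, 4 ones (place-value notation) → 2×10 + 4 = 24 (decimal)
Start: 24
Convert 0o4 (octal) → 4 (decimal)
24 - 4 = 20
Convert the 1st prime (prime index) → 2 (decimal)
20 × 2 = 40
40 ÷ 2 = 20
20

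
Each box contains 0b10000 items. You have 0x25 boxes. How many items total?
Convert 0b10000 (binary) → 16 (decimal)
Convert 0x25 (hexadecimal) → 2×16 + 5 = 37 (decimal)
Compute 16 × 37 = 592
592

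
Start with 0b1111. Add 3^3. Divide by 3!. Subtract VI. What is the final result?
Convert 0b1111 (binary) → 8 + 4 + 2 + 1 = 15 (decimal)
Start: 15
Convert 3^3 (power) → 27 (decimal)
15 + 27 = 42
Convert 3! (factorial) → 6 (decimal)
42 ÷ 6 = 7
Convert VI (Roman numeral) → 5 + 1 = 6 (decimal)
7 - 6 = 1
1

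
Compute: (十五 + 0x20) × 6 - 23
Convert 十五 (Chinese numeral) → 1×10 + 5 = 15 (decimal)
Convert 0x20 (hexadecimal) → 2×16 = 32 (decimal)
Expression in decimal: (15 + 32) × 6 - 23
Parentheses first: 15 + 32 = 47
Multiply: 47 × 6 = 282
Subtract: 282 - 23 = 259
259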